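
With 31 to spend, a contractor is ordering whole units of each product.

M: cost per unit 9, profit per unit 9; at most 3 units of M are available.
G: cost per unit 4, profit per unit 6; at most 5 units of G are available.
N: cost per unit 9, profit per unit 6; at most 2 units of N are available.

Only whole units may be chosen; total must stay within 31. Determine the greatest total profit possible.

39

G has the best ratio (6/4); taking only G gives at most 5×6 = 30 (stopped by the supply cap of 5).
Mixing does better — 1×M and 5×G: cost 29 ≤ 31, profit 1·9 + 5·6 = 39.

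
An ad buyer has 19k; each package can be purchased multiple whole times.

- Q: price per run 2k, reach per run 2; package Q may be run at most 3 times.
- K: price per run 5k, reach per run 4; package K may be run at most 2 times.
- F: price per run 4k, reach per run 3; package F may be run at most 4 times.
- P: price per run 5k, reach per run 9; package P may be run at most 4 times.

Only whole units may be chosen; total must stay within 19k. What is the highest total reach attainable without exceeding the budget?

This is a bounded integer knapsack.
P has the best ratio (9/5); taking only P gives at most 3×9 = 27 (stopped by the price limit).
Mixing does better — 2×Q and 3×P: price 19 ≤ 19, reach 2·2 + 3·9 = 31.

31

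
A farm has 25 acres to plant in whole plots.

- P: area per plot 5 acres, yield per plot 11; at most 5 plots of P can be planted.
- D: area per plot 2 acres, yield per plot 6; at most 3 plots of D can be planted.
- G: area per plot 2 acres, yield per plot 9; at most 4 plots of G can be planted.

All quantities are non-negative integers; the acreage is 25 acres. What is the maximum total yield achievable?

G has the best ratio (9/2); taking only G gives at most 4×9 = 36 (stopped by the supply cap of 4).
Mixing does better — 2×P, 3×D, and 4×G: area 24 ≤ 25, yield 2·11 + 3·6 + 4·9 = 76.

76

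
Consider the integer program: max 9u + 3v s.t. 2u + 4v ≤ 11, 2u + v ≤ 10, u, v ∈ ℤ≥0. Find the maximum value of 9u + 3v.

45

(u,v)=(5,0) is feasible, giving 45.
(u,v)=(4,0) is feasible, giving 36.
No feasible integer point exceeds 45.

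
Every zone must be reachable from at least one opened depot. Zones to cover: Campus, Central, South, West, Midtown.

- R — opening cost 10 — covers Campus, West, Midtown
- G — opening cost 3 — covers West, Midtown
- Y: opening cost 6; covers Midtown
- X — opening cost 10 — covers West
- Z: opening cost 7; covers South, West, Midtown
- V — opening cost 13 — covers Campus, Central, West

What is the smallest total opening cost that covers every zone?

The greedy cost-per-new-zone heuristic would pick G, V, and Z for 23, but a cheaper cover exists.
Choose Z and V: together they cover Campus, Central, South, West, Midtown — every zone.
Total opening cost: 7 + 13 = 20.
No cover costs less than 20.

20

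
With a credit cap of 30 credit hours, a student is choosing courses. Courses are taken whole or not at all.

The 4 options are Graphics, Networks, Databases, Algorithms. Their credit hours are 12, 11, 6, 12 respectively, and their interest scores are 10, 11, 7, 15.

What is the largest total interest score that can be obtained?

Allowing fractional choices, the relaxed optimum would be about 33.8, but courses are indivisible.
Networks + Databases + Algorithms: credit hours 11 + 6 + 12 = 29 ≤ 30, interest score 11 + 7 + 15 = 33.
Graphics + Networks + Databases: credit hours 12 + 11 + 6 = 29 ≤ 30, interest score 10 + 11 + 7 = 28.
Graphics + Databases + Algorithms: credit hours 12 + 6 + 12 = 30 ≤ 30, interest score 10 + 7 + 15 = 32.
Best is Networks, Databases, and Algorithms with total interest score 33.

33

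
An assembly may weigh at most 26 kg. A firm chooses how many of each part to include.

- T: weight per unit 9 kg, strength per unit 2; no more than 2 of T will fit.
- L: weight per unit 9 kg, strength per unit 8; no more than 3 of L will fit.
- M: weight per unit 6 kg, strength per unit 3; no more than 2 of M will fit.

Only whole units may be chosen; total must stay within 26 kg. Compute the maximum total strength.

This is a bounded integer knapsack.
2×L: weight 18 ≤ 26, strength 2·8 = 16.
2×L and 1×M: weight 24 ≤ 26, strength 2·8 + 1·3 = 19.
Best is 19.

19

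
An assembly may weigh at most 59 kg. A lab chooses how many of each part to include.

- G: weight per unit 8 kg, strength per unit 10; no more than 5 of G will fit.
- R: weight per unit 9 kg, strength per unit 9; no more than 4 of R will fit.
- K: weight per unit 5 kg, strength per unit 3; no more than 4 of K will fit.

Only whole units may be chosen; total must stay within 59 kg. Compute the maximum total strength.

G has the best ratio (10/8); taking only G gives at most 5×10 = 50 (stopped by the supply cap of 5).
Mixing does better — 5×G and 2×R: weight 58 ≤ 59, strength 5·10 + 2·9 = 68.

68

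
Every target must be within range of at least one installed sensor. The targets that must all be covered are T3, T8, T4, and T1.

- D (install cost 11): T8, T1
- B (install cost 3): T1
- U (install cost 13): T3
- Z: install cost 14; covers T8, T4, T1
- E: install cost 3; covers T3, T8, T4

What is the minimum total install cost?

Choose B and E: together they cover T3, T8, T4, T1 — every target.
Total install cost: 3 + 3 = 6.
No cover costs less than 6.

6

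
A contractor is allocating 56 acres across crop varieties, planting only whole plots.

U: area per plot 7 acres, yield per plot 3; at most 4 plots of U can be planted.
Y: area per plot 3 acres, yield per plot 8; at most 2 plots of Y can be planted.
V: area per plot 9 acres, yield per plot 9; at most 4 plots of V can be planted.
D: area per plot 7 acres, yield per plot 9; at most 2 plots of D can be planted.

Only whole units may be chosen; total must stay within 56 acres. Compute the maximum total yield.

This is a bounded integer knapsack.
Take 2×Y, 4×V, and 2×D: area 56 ≤ 56, yield 2·8 + 4·9 + 2·9 = 70.
Y has the best ratio (8/3) and is taken to its limit of 2; remaining capacity is filled optimally with the others.

70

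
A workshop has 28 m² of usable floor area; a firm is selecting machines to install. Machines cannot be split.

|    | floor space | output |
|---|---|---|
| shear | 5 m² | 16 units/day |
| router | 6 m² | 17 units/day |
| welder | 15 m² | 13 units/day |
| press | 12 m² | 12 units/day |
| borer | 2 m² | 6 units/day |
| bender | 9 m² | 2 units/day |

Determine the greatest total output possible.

shear + router + welder + borer: floor space 5 + 6 + 15 + 2 = 28 ≤ 28, output 16 + 17 + 13 + 6 = 52.
shear + router + press + borer: floor space 5 + 6 + 12 + 2 = 25 ≤ 28, output 16 + 17 + 12 + 6 = 51.
Best is shear, router, welder, and borer with total output 52.

52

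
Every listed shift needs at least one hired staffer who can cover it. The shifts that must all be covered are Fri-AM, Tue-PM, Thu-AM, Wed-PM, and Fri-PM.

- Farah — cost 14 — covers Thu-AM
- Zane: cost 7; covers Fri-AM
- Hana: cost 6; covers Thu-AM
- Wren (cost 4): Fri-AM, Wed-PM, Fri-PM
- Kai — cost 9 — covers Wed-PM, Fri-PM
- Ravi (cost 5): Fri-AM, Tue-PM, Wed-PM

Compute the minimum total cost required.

15

Choose Hana, Wren, and Ravi: together they cover Fri-AM, Tue-PM, Thu-AM, Wed-PM, Fri-PM — every shift.
Total cost: 6 + 4 + 5 = 15.
No cover costs less than 15.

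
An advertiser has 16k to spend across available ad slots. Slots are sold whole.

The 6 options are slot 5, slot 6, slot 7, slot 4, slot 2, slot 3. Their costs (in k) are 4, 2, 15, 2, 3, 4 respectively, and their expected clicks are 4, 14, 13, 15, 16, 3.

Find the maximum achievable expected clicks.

Allowing fractional choices, the relaxed optimum would be about 53.3, but ad slots are indivisible.
slot 5 + slot 6 + slot 4 + slot 2: cost 4 + 2 + 2 + 3 = 11 ≤ 16, expected clicks 4 + 14 + 15 + 16 = 49.
slot 5 + slot 6 + slot 4 + slot 2 + slot 3: cost 4 + 2 + 2 + 3 + 4 = 15 ≤ 16, expected clicks 4 + 14 + 15 + 16 + 3 = 52.
slot 6 + slot 4 + slot 2 + slot 3: cost 2 + 2 + 3 + 4 = 11 ≤ 16, expected clicks 14 + 15 + 16 + 3 = 48.
Best is slot 5, slot 6, slot 4, slot 2, and slot 3 with total expected clicks 52.

52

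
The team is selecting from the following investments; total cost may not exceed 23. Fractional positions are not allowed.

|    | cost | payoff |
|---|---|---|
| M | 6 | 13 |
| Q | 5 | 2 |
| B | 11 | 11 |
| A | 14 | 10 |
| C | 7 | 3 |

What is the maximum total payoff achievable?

Take M, Q, and B: cost 6 + 5 + 11 = 22 ≤ 23, payoff 13 + 2 + 11 = 26.
No other feasible combination does better.

26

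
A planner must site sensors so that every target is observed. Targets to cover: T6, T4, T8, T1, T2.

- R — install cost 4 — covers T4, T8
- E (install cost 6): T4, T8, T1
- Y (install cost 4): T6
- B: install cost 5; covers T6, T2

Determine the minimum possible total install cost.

11

This is an integer covering problem.
The greedy cost-per-new-target heuristic would pick R, B, and E for 15, but a cheaper cover exists.
Choose E and B: together they cover T6, T4, T8, T1, T2 — every target.
Total install cost: 6 + 5 = 11.
No cover costs less than 11.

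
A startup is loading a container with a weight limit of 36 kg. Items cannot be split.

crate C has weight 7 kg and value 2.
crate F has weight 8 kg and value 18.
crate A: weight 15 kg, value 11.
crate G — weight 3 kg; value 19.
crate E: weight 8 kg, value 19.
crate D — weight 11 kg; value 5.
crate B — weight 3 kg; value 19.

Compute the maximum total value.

Take crate F, crate G, crate E, crate D, and crate B: weight 8 + 3 + 8 + 11 + 3 = 33 ≤ 36, value 18 + 19 + 19 + 5 + 19 = 80.
No other feasible combination does better.

80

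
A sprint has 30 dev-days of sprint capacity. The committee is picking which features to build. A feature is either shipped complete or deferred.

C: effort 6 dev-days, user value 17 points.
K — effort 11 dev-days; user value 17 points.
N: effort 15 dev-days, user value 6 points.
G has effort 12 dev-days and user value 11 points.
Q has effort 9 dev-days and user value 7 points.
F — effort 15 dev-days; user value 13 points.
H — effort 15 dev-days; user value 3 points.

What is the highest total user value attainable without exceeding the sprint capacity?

45

Allowing fractional choices, the relaxed optimum would be about 45.9, but features are indivisible.
C + Q + F: effort 6 + 9 + 15 = 30 ≤ 30, user value 17 + 7 + 13 = 37.
C + K + G: effort 6 + 11 + 12 = 29 ≤ 30, user value 17 + 17 + 11 = 45.
C + K + Q: effort 6 + 11 + 9 = 26 ≤ 30, user value 17 + 17 + 7 = 41.
Best is C, K, and G with total user value 45.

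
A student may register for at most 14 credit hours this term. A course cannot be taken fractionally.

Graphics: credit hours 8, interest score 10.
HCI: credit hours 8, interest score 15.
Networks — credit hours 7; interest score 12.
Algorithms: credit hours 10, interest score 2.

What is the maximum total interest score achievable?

15

Allowing fractional choices, the relaxed optimum would be about 25.3, but courses are indivisible.
HCI: credit hours 8 ≤ 14, interest score 15.
Networks: credit hours 7 ≤ 14, interest score 12.
Graphics: credit hours 8 ≤ 14, interest score 10.
Best is HCI with total interest score 15.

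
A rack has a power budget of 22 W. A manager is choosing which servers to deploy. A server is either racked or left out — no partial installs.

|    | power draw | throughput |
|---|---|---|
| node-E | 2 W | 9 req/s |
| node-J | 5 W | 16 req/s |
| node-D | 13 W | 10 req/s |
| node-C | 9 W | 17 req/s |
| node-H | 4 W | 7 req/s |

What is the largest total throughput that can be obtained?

49

Take node-E, node-J, node-C, and node-H: power draw 2 + 5 + 9 + 4 = 20 ≤ 22, throughput 9 + 16 + 17 + 7 = 49.
No other feasible combination does better.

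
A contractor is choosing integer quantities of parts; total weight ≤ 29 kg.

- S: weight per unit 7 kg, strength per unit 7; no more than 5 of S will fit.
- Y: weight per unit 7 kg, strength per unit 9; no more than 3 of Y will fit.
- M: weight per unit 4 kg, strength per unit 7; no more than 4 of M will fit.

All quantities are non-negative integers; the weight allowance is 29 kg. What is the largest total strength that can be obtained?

41

This is a bounded integer knapsack.
Take 3×Y and 2×M: weight 29 ≤ 29, strength 3·9 + 2·7 = 41.
No other integer combination yields more.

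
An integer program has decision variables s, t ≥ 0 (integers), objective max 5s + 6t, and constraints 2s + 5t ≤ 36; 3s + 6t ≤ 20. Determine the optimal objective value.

30

The continuous relaxation peaks at (6.67, 0) with value 33.33; rounding to a feasible lattice point costs some objective.
(s,t)=(6,0): 2·6+5·0=12≤36, 3·6+6·0=18≤20, objective 30.
(s,t)=(5,0): 2·5+5·0=10≤36, 3·5+6·0=15≤20, objective 25.
The best lattice point is (6,0), giving 30.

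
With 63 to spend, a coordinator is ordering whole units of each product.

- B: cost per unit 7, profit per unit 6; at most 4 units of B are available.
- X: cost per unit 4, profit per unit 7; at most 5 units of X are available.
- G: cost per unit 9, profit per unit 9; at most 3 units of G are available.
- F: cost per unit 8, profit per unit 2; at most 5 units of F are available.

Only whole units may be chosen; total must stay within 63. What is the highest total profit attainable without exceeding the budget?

74

This is a bounded integer knapsack.
X has the best ratio (7/4); taking only X gives at most 5×7 = 35 (stopped by the supply cap of 5).
Mixing does better — 2×B, 5×X, and 3×G: cost 61 ≤ 63, profit 2·6 + 5·7 + 3·9 = 74.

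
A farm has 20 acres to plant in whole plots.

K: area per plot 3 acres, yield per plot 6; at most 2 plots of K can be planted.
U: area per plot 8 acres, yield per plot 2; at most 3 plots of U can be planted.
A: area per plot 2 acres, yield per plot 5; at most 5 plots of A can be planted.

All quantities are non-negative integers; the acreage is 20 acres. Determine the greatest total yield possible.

2×K and 4×A: area 14 ≤ 20, yield 2·6 + 4·5 = 32.
2×K and 5×A: area 16 ≤ 20, yield 2·6 + 5·5 = 37.
Best is 37.

37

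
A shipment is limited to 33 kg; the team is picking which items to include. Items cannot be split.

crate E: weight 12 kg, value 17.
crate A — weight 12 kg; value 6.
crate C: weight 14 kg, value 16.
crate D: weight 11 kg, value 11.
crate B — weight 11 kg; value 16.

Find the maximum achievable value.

Allowing fractional choices, the relaxed optimum would be about 44.4, but items are indivisible.
crate E + crate B: weight 12 + 11 = 23 ≤ 33, value 17 + 16 = 33.
crate E + crate C: weight 12 + 14 = 26 ≤ 33, value 17 + 16 = 33.
The maximum value is 33; one optimal choice is crate E and crate B.

33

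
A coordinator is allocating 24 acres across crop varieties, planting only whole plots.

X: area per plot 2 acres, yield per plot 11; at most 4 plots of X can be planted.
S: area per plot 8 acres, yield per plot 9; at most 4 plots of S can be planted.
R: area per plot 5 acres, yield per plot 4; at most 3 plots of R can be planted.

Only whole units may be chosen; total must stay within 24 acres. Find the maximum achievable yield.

Take 4×X and 2×S: area 24 ≤ 24, yield 4·11 + 2·9 = 62.
X has the best ratio (11/2) and is taken to its limit of 4; remaining capacity is filled optimally with the others.

62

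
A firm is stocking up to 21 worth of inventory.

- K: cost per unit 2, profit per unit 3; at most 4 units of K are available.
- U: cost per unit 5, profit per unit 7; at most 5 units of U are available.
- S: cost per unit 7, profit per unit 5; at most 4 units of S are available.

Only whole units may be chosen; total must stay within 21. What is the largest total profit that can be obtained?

30

3×K and 3×U: cost 21 ≤ 21, profit 3·3 + 3·7 = 30.
4×U: cost 20 ≤ 21, profit 4·7 = 28.
Best is 30.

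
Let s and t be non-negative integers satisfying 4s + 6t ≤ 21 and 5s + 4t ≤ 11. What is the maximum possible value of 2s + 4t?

The continuous relaxation peaks at (0, 2.75) with value 11.00; rounding to a feasible lattice point costs some objective.
(s,t)=(0,2): 4·0+6·2=12≤21, 5·0+4·2=8≤11, objective 8.
(s,t)=(1,1): 4·1+6·1=10≤21, 5·1+4·1=9≤11, objective 6.
(s,t)=(0,1): 4·0+6·1=6≤21, 5·0+4·1=4≤11, objective 4.
No feasible integer point exceeds 8.

8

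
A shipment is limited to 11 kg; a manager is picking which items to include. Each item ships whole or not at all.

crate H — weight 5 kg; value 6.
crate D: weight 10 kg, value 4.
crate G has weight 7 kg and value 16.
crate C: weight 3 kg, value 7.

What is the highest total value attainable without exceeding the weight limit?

This is an integer program with binary decision variables.
Take crate G and crate C: weight 7 + 3 = 10 ≤ 11, value 16 + 7 = 23.
No other feasible combination does better.

23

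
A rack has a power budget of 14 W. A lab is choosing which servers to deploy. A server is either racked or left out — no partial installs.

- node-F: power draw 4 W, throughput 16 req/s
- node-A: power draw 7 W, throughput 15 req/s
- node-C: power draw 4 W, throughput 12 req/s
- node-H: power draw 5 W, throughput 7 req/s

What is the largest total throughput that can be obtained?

35

Treat it as a binary knapsack problem.
Take node-F, node-C, and node-H: power draw 4 + 4 + 5 = 13 ≤ 14, throughput 16 + 12 + 7 = 35.
No other feasible combination does better.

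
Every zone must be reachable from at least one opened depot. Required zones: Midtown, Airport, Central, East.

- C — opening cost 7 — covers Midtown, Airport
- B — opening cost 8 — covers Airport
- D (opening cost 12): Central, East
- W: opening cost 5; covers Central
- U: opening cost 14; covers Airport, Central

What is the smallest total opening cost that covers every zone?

19

This is an integer covering problem.
Choose C and D: together they cover Midtown, Airport, Central, East — every zone.
Total opening cost: 7 + 12 = 19.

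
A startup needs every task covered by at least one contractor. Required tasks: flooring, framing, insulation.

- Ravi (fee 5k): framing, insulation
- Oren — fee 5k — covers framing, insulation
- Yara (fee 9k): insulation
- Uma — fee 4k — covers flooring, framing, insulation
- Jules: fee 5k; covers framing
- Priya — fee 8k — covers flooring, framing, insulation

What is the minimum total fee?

4

Uma alone covers flooring, framing, insulation — every task.
Total fee: 4.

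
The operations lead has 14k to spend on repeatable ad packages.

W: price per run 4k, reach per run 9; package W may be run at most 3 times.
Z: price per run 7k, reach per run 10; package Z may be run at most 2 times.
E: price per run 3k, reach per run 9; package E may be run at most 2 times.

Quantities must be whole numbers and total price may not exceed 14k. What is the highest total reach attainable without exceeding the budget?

36

This is a bounded integer knapsack.
Take 2×W and 2×E: price 14 ≤ 14, reach 2·9 + 2·9 = 36.
E has the best ratio (9/3) and is taken to its limit of 2; remaining capacity is filled optimally with the others.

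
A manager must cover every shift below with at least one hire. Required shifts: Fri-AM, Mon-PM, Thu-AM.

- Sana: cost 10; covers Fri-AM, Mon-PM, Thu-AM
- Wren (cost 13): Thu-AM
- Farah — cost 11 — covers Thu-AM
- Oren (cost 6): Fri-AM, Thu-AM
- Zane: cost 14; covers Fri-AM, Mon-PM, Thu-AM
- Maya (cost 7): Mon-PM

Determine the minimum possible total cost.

This is an integer covering problem.
The greedy cost-per-new-shift heuristic would pick Oren and Maya for 13, but a cheaper cover exists.
Sana alone covers Fri-AM, Mon-PM, Thu-AM — every shift.
Total cost: 10.
No cover costs less than 10.

10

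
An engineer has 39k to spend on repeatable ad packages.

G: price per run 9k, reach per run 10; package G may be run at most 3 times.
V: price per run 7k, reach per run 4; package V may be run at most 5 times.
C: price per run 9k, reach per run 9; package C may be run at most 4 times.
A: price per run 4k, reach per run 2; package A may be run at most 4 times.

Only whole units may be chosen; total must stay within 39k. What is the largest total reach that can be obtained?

Take 3×G and 1×C: price 36 ≤ 39, reach 3·10 + 1·9 = 39.
G has the best ratio (10/9) and is taken to its limit of 3; remaining capacity is filled optimally with the others.

39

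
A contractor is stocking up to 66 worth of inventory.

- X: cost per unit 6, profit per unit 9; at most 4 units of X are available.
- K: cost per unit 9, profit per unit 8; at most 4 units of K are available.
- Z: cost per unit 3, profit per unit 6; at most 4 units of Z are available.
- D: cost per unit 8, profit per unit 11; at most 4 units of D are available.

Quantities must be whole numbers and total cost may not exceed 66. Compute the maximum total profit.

98

Take 4×X, 3×Z, and 4×D: cost 65 ≤ 66, profit 4·9 + 3·6 + 4·11 = 98.
No other integer combination yields more.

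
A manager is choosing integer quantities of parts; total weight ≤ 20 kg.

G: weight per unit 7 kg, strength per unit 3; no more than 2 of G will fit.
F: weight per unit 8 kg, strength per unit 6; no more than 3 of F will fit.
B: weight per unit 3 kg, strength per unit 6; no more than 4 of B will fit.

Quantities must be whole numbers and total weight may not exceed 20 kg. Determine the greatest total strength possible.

30

Take 1×F and 4×B: weight 20 ≤ 20, strength 1·6 + 4·6 = 30.
B has the best ratio (6/3) and is taken to its limit of 4; remaining capacity is filled optimally with the others.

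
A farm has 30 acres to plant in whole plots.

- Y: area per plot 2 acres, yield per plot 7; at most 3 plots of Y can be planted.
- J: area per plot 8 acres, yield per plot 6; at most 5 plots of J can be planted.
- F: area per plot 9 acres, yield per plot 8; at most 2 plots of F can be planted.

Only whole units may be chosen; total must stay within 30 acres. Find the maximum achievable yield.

3×Y and 3×J: area 30 ≤ 30, yield 3·7 + 3·6 = 39.
3×Y and 2×F: area 24 ≤ 30, yield 3·7 + 2·8 = 37.
Best is 39.

39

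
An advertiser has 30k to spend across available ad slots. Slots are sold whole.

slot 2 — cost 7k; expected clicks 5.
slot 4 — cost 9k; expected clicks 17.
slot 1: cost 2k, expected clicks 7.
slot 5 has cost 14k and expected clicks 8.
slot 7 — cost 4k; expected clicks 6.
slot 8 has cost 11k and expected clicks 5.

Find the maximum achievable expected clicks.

Allowing fractional choices, the relaxed optimum would be about 39.6, but ad slots are indivisible.
slot 4 + slot 1 + slot 5 + slot 7: cost 9 + 2 + 14 + 4 = 29 ≤ 30, expected clicks 17 + 7 + 8 + 6 = 38.
slot 4 + slot 1 + slot 7 + slot 8: cost 9 + 2 + 4 + 11 = 26 ≤ 30, expected clicks 17 + 7 + 6 + 5 = 35.
slot 2 + slot 4 + slot 1 + slot 7: cost 7 + 9 + 2 + 4 = 22 ≤ 30, expected clicks 5 + 17 + 7 + 6 = 35.
Best is slot 4, slot 1, slot 5, and slot 7 with total expected clicks 38.

38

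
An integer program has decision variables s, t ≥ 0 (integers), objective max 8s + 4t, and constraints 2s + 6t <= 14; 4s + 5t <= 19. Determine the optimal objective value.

32

Relaxing integrality, the LP optimum is 38.00 at (s,t) = (4.75, 0), which is not an integer point.
(s,t)=(4,0): 2·4+6·0=8≤14, 4·4+5·0=16≤19, objective 32.
(s,t)=(3,1): 2·3+6·1=12≤14, 4·3+5·1=17≤19, objective 28.
The best lattice point is (4,0), giving 32.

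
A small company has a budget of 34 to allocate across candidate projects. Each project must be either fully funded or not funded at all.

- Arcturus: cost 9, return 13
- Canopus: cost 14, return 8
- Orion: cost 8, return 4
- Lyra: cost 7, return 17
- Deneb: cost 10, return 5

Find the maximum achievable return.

Arcturus + Canopus + Lyra: cost 9 + 14 + 7 = 30 ≤ 34, return 13 + 8 + 17 = 38.
Arcturus + Lyra + Deneb: cost 9 + 7 + 10 = 26 ≤ 34, return 13 + 17 + 5 = 35.
Arcturus + Orion + Lyra + Deneb: cost 9 + 8 + 7 + 10 = 34 ≤ 34, return 13 + 4 + 17 + 5 = 39.
Best is Arcturus, Orion, Lyra, and Deneb with total return 39.

39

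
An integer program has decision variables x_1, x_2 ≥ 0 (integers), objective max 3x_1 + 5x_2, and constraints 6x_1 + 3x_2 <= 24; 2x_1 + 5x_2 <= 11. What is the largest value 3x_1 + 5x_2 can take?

(x_1,x_2)=(3,1): 6·3+3·1=21≤24, 2·3+5·1=11≤11, objective 14.
(x_1,x_2)=(4,0): 6·4+3·0=24≤24, 2·4+5·0=8≤11, objective 12.
(x_1,x_2)=(2,1): 6·2+3·1=15≤24, 2·2+5·1=9≤11, objective 11.
(x_1,x_2)=(3,0): 6·3+3·0=18≤24, 2·3+5·0=6≤11, objective 9.
Maximum is 14 at (x_1,x_2)=(3,1).

14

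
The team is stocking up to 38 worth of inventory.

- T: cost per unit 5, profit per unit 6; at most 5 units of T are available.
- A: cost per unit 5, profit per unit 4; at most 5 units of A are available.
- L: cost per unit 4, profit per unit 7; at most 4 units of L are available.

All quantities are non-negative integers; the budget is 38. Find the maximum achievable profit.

52

Take 4×T and 4×L: cost 36 ≤ 38, profit 4·6 + 4·7 = 52.
L has the best ratio (7/4) and is taken to its limit of 4; remaining capacity is filled optimally with the others.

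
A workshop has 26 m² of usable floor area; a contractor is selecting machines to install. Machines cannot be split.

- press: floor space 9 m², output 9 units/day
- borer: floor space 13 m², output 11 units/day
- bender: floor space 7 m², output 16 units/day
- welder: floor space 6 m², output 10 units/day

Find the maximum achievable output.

press + bender + welder: floor space 9 + 7 + 6 = 22 ≤ 26, output 9 + 16 + 10 = 35.
borer + bender: floor space 13 + 7 = 20 ≤ 26, output 11 + 16 = 27.
borer + bender + welder: floor space 13 + 7 + 6 = 26 ≤ 26, output 11 + 16 + 10 = 37.
Best is borer, bender, and welder with total output 37.

37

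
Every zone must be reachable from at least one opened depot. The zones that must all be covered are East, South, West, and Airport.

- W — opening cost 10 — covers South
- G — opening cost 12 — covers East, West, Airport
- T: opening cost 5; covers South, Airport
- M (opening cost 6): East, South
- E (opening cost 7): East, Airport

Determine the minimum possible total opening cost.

Choose G and T: together they cover East, South, West, Airport — every zone.
Total opening cost: 12 + 5 = 17.

17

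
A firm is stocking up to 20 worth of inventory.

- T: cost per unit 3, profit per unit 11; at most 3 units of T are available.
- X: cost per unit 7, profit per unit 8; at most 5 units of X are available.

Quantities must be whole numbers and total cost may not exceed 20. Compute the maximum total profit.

41

2×T and 2×X: cost 20 ≤ 20, profit 2·11 + 2·8 = 38.
3×T and 1×X: cost 16 ≤ 20, profit 3·11 + 1·8 = 41.
Best is 41.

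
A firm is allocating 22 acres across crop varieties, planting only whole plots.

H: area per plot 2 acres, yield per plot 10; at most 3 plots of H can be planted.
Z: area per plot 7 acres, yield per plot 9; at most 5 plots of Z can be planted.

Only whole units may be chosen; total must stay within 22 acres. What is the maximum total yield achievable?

Take 3×H and 2×Z: area 20 ≤ 22, yield 3·10 + 2·9 = 48.
H has the best ratio (10/2) and is taken to its limit of 3; remaining capacity is filled optimally with the others.

48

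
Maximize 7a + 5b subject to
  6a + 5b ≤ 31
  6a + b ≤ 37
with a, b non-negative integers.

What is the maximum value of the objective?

(a,b)=(5,0) is feasible, giving 35.
(a,b)=(4,1) is feasible, giving 33.
(a,b)=(4,0) is feasible, giving 28.
Maximum is 35 at (a,b)=(5,0).

35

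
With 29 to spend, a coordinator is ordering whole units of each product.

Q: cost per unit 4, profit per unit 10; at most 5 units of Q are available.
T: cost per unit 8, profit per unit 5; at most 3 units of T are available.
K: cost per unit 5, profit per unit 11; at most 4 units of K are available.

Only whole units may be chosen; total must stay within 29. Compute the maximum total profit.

64

3×Q and 3×K: cost 27 ≤ 29, profit 3·10 + 3·11 = 63.
2×Q and 4×K: cost 28 ≤ 29, profit 2·10 + 4·11 = 64.
Best is 64.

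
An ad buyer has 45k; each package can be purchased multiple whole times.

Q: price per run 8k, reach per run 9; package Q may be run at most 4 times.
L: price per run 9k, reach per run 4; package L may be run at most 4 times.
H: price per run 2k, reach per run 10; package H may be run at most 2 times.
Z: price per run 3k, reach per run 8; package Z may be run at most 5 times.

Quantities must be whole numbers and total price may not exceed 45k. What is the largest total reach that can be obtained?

H has the best ratio (10/2); taking only H gives at most 2×10 = 20 (stopped by the supply cap of 2).
Mixing does better — 3×Q, 2×H, and 5×Z: price 43 ≤ 45, reach 3·9 + 2·10 + 5·8 = 87.

87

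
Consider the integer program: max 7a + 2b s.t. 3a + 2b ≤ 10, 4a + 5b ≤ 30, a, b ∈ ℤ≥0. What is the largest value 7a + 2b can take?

(a,b)=(3,0) is feasible, giving 21.
(a,b)=(2,1) is feasible, giving 16.
(a,b)=(2,0) is feasible, giving 14.
Maximum is 21 at (a,b)=(3,0).

21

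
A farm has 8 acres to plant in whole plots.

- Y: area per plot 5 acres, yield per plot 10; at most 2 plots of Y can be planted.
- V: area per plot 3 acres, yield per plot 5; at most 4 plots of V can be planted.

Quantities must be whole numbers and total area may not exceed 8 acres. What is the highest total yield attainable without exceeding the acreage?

Take 1×Y and 1×V: area 8 ≤ 8, yield 1·10 + 1·5 = 15.
No other integer combination yields more.

15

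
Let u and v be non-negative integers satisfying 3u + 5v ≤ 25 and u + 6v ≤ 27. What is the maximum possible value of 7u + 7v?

56

The continuous relaxation peaks at (8.33, 0) with value 58.33; rounding to a feasible lattice point costs some objective.
(u,v)=(8,0): 3·8+5·0=24≤25, 1·8+6·0=8≤27, objective 56.
(u,v)=(7,0): 3·7+5·0=21≤25, 1·7+6·0=7≤27, objective 49.
Maximum is 56 at (u,v)=(8,0).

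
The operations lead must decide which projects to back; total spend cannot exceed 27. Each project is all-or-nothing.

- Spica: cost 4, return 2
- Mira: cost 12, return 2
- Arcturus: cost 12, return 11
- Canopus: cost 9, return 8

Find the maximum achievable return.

21

Allowing fractional choices, the relaxed optimum would be about 21.3, but projects are indivisible.
Spica + Arcturus + Canopus: cost 4 + 12 + 9 = 25 ≤ 27, return 2 + 11 + 8 = 21.
Arcturus + Canopus: cost 12 + 9 = 21 ≤ 27, return 11 + 8 = 19.
Spica + Arcturus: cost 4 + 12 = 16 ≤ 27, return 2 + 11 = 13.
Best is Spica, Arcturus, and Canopus with total return 21.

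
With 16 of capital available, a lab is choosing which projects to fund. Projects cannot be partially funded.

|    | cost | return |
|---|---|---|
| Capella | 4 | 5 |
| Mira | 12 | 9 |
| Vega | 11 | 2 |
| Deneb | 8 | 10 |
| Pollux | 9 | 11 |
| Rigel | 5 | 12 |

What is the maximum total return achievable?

Capella + Rigel: cost 4 + 5 = 9 ≤ 16, return 5 + 12 = 17.
Deneb + Rigel: cost 8 + 5 = 13 ≤ 16, return 10 + 12 = 22.
Pollux + Rigel: cost 9 + 5 = 14 ≤ 16, return 11 + 12 = 23.
Best is Pollux and Rigel with total return 23.

23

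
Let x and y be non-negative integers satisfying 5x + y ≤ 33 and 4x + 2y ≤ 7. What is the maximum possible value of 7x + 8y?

24

(x,y)=(0,3) is feasible, giving 24.
(x,y)=(0,2) is feasible, giving 16.
Maximum is 24 at (x,y)=(0,3).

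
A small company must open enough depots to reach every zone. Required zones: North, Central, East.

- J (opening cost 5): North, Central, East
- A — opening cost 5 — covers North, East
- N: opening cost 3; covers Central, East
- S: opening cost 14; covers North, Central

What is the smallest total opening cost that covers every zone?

5

The greedy cost-per-new-zone heuristic would pick N and J for 8, but a cheaper cover exists.
J alone covers North, Central, East — every zone.
Total opening cost: 5.
No cover costs less than 5.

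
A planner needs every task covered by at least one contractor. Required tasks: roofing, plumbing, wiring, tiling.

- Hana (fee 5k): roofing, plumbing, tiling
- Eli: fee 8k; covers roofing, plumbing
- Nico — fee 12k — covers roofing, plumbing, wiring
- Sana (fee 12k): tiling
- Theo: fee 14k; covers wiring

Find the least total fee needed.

Choose Hana and Nico: together they cover roofing, plumbing, wiring, tiling — every task.
Total fee: 5 + 12 = 17.
No cover costs less than 17.

17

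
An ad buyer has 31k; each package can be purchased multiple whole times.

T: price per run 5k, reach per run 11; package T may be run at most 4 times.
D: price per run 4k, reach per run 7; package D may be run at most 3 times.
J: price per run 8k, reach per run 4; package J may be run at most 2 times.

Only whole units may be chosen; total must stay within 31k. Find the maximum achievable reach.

3×T and 3×D: price 27 ≤ 31, reach 3·11 + 3·7 = 54.
4×T and 2×D: price 28 ≤ 31, reach 4·11 + 2·7 = 58.
Best is 58.

58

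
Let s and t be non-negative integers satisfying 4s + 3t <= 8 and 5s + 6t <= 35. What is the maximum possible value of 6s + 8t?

16

Relaxing integrality, the LP optimum is 21.33 at (s,t) = (0, 2.67), which is not an integer point.
(s,t)=(0,2): 4·0+3·2=6≤8, 5·0+6·2=12≤35, objective 16.
(s,t)=(1,1): 4·1+3·1=7≤8, 5·1+6·1=11≤35, objective 14.
(s,t)=(0,1): 4·0+3·1=3≤8, 5·0+6·1=6≤35, objective 8.
The best lattice point is (0,2), giving 16.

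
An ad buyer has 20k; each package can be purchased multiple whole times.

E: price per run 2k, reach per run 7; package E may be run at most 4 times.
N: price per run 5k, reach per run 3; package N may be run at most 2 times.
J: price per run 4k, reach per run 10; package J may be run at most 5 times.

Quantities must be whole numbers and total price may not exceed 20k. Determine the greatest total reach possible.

Take 4×E and 3×J: price 20 ≤ 20, reach 4·7 + 3·10 = 58.
E has the best ratio (7/2) and is taken to its limit of 4; remaining capacity is filled optimally with the others.

58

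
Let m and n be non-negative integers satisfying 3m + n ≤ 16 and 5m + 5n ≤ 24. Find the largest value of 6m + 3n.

24

The continuous relaxation peaks at (4.8, 0) with value 28.80; rounding to a feasible lattice point costs some objective.
(m,n)=(4,0): 3·4+1·0=12≤16, 5·4+5·0=20≤24, objective 24.
(m,n)=(3,1): 3·3+1·1=10≤16, 5·3+5·1=20≤24, objective 21.
Maximum is 24 at (m,n)=(4,0).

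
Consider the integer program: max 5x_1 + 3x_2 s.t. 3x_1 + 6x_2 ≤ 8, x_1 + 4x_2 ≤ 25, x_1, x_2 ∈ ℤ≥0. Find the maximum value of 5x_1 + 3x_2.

10

(x_1,x_2)=(2,0): 3·2+6·0=6≤8, 1·2+4·0=2≤25, objective 10.
(x_1,x_2)=(1,0): 3·1+6·0=3≤8, 1·1+4·0=1≤25, objective 5.
The best lattice point is (2,0), giving 10.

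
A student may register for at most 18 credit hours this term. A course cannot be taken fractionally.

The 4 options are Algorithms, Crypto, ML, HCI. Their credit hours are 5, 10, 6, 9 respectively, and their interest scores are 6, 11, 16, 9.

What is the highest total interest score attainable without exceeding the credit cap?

27

This is an integer program with binary decision variables.
Allowing fractional choices, the relaxed optimum would be about 29.7, but courses are indivisible.
Algorithms + ML: credit hours 5 + 6 = 11 ≤ 18, interest score 6 + 16 = 22.
Crypto + ML: credit hours 10 + 6 = 16 ≤ 18, interest score 11 + 16 = 27.
ML + HCI: credit hours 6 + 9 = 15 ≤ 18, interest score 16 + 9 = 25.
Best is Crypto and ML with total interest score 27.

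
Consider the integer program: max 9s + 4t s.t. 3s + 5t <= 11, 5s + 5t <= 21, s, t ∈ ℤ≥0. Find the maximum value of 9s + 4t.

The continuous relaxation peaks at (3.67, 0) with value 33.00; rounding to a feasible lattice point costs some objective.
(s,t)=(3,0): 3·3+5·0=9≤11, 5·3+5·0=15≤21, objective 27.
(s,t)=(2,1): 3·2+5·1=11≤11, 5·2+5·1=15≤21, objective 22.
The best lattice point is (3,0), giving 27.

27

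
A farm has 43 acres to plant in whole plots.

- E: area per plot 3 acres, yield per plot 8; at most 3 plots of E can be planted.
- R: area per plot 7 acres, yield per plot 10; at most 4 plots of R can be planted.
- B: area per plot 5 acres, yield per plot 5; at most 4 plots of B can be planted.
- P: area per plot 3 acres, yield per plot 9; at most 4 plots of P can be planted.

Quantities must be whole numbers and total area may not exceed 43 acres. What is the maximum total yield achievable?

90

This is a bounded integer knapsack.
3×E, 1×R, 3×B, and 4×P: area 43 ≤ 43, yield 3·8 + 1·10 + 3·5 + 4·9 = 85.
3×E, 3×R, and 4×P: area 42 ≤ 43, yield 3·8 + 3·10 + 4·9 = 90.
Best is 90.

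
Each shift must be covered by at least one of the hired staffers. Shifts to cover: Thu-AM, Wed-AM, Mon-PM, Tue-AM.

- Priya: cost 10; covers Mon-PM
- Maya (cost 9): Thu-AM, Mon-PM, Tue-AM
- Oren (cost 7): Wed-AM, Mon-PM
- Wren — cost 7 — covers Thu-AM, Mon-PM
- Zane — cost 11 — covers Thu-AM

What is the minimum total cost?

Choose Maya and Oren: together they cover Thu-AM, Wed-AM, Mon-PM, Tue-AM — every shift.
Total cost: 9 + 7 = 16.

16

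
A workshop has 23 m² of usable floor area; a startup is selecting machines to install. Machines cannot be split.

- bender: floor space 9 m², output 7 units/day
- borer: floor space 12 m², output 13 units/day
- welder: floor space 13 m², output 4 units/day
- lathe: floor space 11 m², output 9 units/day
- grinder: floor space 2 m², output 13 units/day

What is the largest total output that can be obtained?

Take bender, borer, and grinder: floor space 9 + 12 + 2 = 23 ≤ 23, output 7 + 13 + 13 = 33.
No other feasible combination does better.

33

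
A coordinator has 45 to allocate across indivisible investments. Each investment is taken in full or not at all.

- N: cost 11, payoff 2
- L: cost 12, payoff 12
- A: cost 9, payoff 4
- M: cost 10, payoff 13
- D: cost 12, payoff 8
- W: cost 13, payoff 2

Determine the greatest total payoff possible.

37

Allowing fractional choices, the relaxed optimum would be about 37.4, but investments are indivisible.
L + A + M + D: cost 12 + 9 + 10 + 12 = 43 ≤ 45, payoff 12 + 4 + 13 + 8 = 37.
N + L + M + D: cost 11 + 12 + 10 + 12 = 45 ≤ 45, payoff 2 + 12 + 13 + 8 = 35.
Best is L, A, M, and D with total payoff 37.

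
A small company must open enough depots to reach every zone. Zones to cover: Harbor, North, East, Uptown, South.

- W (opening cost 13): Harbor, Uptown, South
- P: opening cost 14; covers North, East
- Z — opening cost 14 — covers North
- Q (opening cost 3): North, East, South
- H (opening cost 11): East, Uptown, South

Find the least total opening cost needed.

16

This is a weighted set-cover instance.
Choose W and Q: together they cover Harbor, North, East, Uptown, South — every zone.
Total opening cost: 13 + 3 = 16.
No cover costs less than 16.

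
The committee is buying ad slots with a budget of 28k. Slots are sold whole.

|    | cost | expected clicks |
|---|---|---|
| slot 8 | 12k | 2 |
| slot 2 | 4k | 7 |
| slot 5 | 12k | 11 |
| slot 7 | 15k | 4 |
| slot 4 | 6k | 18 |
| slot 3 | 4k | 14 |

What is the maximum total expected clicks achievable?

50

slot 2 + slot 5 + slot 4 + slot 3: cost 4 + 12 + 6 + 4 = 26 ≤ 28, expected clicks 7 + 11 + 18 + 14 = 50.
slot 5 + slot 4 + slot 3: cost 12 + 6 + 4 = 22 ≤ 28, expected clicks 11 + 18 + 14 = 43.
Best is slot 2, slot 5, slot 4, and slot 3 with total expected clicks 50.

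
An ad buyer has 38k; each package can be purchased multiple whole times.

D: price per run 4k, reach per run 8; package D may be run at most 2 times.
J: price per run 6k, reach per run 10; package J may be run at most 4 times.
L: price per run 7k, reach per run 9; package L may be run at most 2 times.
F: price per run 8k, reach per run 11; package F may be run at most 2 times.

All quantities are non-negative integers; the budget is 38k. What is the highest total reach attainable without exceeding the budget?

60

Take 1×D, 3×J, and 2×F: price 38 ≤ 38, reach 1·8 + 3·10 + 2·11 = 60.
No other integer combination yields more.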